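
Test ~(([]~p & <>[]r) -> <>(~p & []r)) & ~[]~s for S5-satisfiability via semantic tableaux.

Unsatisfiable

1. ~(([]~p & <>[]r) -> <>(~p & []r)) & ~[]~s, w0
2. ~(([]~p & <>[]r) -> <>(~p & []r)), w0   [&-rule on 1]
3. ~[]~s, w0   [&-rule on 1]
4. []~p & <>[]r, w0   [~->-rule on 2]
5. ~<>(~p & []r), w0   [~->-rule on 2]
6. []~p, w0   [&-rule on 4]
7. <>[]r, w0   [&-rule on 4]
8. ~(~p & []r), w0   [~<>-rule on 5 via w0Rw0]
9. ~p, w0   [[]-rule on 6 via w0Rw0]
10. ~[]r, w0   [~&-rule on 8 (branches; this branch)]
11. s, w1   [~[]-rule on 3: fresh world w1, w0Rw1]
12. ~(~p & []r), w1   [~<>-rule on 5 via w0Rw1]
13. ~p, w1   [[]-rule on 6 via w0Rw1]
14. ~[]r, w1   [~&-rule on 12 (branches; this branch)]
15. []r, w2   [<>-rule on 7: fresh world w2, w0Rw2]
16. ~(~p & []r), w2   [~<>-rule on 5 via w0Rw2]
17. ~p, w2   [[]-rule on 6 via w0Rw2]
18. r, w0   [[]-rule on 15 via w2Rw0]
19. r, w1   [[]-rule on 15 via w2Rw1]
20. r, w2   [[]-rule on 15 via w2Rw2]
21. ~[]r, w2   [~&-rule on 16 (branches; this branch)]
22. ~r, w3   [~[]-rule on 10: fresh world w3, w0Rw3]
23. ~(~p & []r), w3   [~<>-rule on 5 via w0Rw3]
24. ~p, w3   [[]-rule on 6 via w0Rw3]
25. r, w3   [[]-rule on 15 via w2Rw3]
Accessibility: w0Rw0, w0Rw1, w0Rw2, w0Rw3, w1Rw0, w1Rw1, w1Rw2, w1Rw3, w2Rw0, w2Rw1, w2Rw2, w2Rw3, w3Rw0, w3Rw1, w3Rw2, w3Rw3
Branch closes: r and ~r both at w3.
All branches of the tableau close; one closing branch shown above.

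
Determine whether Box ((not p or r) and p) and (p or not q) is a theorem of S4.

Tableau for the negation not (Box ((not p or r) and p) and (p or not q)):
1. not (Box ((not p or r) and p) and (p or not q)), u
2. not (p or not q), u   [neg-and-rule on 1 (branches; this branch)]
3. not p, u   [neg-or-rule on 2]
4. q, u   [neg-or-rule on 2]
Accessibility: uRu
The negation has an open branch (countermodel exists).

No, not valid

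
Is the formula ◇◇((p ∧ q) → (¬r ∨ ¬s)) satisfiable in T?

1. ◇◇((p ∧ q) → (¬r ∨ ¬s)), u
2. ◇((p ∧ q) → (¬r ∨ ¬s)), v
3. (p ∧ q) → (¬r ∨ ¬s), w
4. ¬r ∨ ¬s, w
5. ¬s, w
Accessibility: uRu, uRv, vRv, vRw, wRw

Satisfiable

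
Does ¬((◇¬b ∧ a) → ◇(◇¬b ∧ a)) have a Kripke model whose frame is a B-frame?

1. ¬((◇¬b ∧ a) → ◇(◇¬b ∧ a)), u
2. ◇¬b ∧ a, u
3. ¬◇(◇¬b ∧ a), u
4. ◇¬b, u
5. a, u
6. ¬(◇¬b ∧ a), u
7. ¬◇¬b, u
8. b, u
9. ¬b, v
10. ¬(◇¬b ∧ a), v
11. b, v
Accessibility: uRu, uRv, vRu, vRv
Branch closes: b and ¬b both at v.
All branches of the tableau close; one closing branch shown above.

Unsatisfiable (every branch closes)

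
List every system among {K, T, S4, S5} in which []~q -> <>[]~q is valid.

T, S4, S5

K-tableau for the negation ~([]~q -> <>[]~q):
1. ~([]~q -> <>[]~q), w0
2. []~q, w0
3. ~<>[]~q, w0
Complete open branch: countermodel on a K-frame, so not valid in K.
T-tableau for the negation ~([]~q -> <>[]~q):
1. ~([]~q -> <>[]~q), w0
2. []~q, w0
3. ~<>[]~q, w0
4. ~q, w0
5. ~[]~q, w0
6. q, w1
7. ~q, w1
Accessibility: w0Rw0, w0Rw1, w1Rw1
Branch closes: q and ~q both at w1.
Every branch closes (one shown): valid in T, hence also in S4, S5 (every theorem of T is a theorem of S4 and S5).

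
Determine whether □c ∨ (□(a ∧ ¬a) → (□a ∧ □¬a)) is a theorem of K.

Valid

Tableau for the negation ¬(□c ∨ (□(a ∧ ¬a) → (□a ∧ □¬a))):
1. ¬(□c ∨ (□(a ∧ ¬a) → (□a ∧ □¬a))), 0
2. ¬□c, 0   [¬∨-rule on 1]
3. ¬(□(a ∧ ¬a) → (□a ∧ □¬a)), 0   [¬∨-rule on 1]
4. □(a ∧ ¬a), 0   [¬→-rule on 3]
5. ¬(□a ∧ □¬a), 0   [¬→-rule on 3]
6. ¬□¬a, 0   [¬∧-rule on 5 (branches; this branch)]
7. ¬c, 1   [¬□-rule on 2: fresh world 1, 0R1]
8. a ∧ ¬a, 1   [□-rule on 4 via 0R1]
9. a, 1   [∧-rule on 8]
10. ¬a, 1   [∧-rule on 8]
Accessibility: 0R1
Branch closes: a and ¬a both at 1.
All branches of the negation close; one closing branch shown above.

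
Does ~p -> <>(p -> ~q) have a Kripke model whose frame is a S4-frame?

Satisfiable (open branch found)

1. ~p -> <>(p -> ~q), w0
2. <>(p -> ~q), w0
3. p -> ~q, w1
4. ~q, w1
Accessibility: w0Rw0, w0Rw1, w1Rw1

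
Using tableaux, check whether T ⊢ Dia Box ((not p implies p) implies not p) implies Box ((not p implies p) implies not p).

Not valid

Tableau for the negation not (Dia Box ((not p implies p) implies not p) implies Box ((not p implies p) implies not p)):
1. not (Dia Box ((not p implies p) implies not p) implies Box ((not p implies p) implies not p)), 0
2. Dia Box ((not p implies p) implies not p), 0   [neg-implies-rule on 1]
3. not Box ((not p implies p) implies not p), 0   [neg-implies-rule on 1]
4. Box ((not p implies p) implies not p), 1   [Dia-rule on 2: fresh world 1, 0R1]
5. (not p implies p) implies not p, 1   [Box-rule on 4 via 1R1]
6. not p, 1   [implies-rule on 5 (branches; this branch)]
7. not ((not p implies p) implies not p), 2   [neg-Box-rule on 3: fresh world 2, 0R2]
8. not p implies p, 2   [neg-implies-rule on 7]
9. p, 2   [neg-implies-rule on 7]
Accessibility: 0R0, 0R1, 0R2, 1R1, 2R2
The negation has an open branch (countermodel exists).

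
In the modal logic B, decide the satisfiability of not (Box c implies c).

No, unsatisfiable

1. not (Box c implies c), 0
2. Box c, 0
3. not c, 0
4. c, 0
Accessibility: 0R0
Branch closes: c and not c both at 0.
(One branch shown.) All branches close.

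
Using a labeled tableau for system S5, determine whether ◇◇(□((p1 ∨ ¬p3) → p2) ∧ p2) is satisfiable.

Satisfiable (open branch found)

1. ◇◇(□((p1 ∨ ¬p3) → p2) ∧ p2), 0
2. ◇(□((p1 ∨ ¬p3) → p2) ∧ p2), 1
3. □((p1 ∨ ¬p3) → p2) ∧ p2, 2
4. □((p1 ∨ ¬p3) → p2), 2
5. p2, 2
6. (p1 ∨ ¬p3) → p2, 0
7. (p1 ∨ ¬p3) → p2, 1
8. (p1 ∨ ¬p3) → p2, 2
9. p2, 0
10. p2, 1
Accessibility: 0R0, 0R1, 0R2, 1R0, 1R1, 1R2, 2R0, 2R1, 2R2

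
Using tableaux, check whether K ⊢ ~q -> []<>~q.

No, not valid

Tableau for the negation ~(~q -> []<>~q):
1. ~(~q -> []<>~q), u
2. ~q, u
3. ~[]<>~q, u
4. ~<>~q, v
Accessibility: uRv
The negation has an open branch (countermodel exists).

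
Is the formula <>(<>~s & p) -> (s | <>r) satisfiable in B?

Satisfiable

1. <>(<>~s & p) -> (s | <>r), 0
2. s | <>r, 0
3. <>r, 0
4. r, 1
Accessibility: 0R0, 0R1, 1R0, 1R1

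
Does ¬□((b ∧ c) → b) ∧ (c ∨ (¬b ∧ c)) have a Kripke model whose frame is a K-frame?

Unsatisfiable (every branch closes)

1. ¬□((b ∧ c) → b) ∧ (c ∨ (¬b ∧ c)), u
2. ¬□((b ∧ c) → b), u
3. c ∨ (¬b ∧ c), u
4. ¬b ∧ c, u
5. ¬b, u
6. c, u
7. ¬((b ∧ c) → b), v
8. b ∧ c, v
9. ¬b, v
10. b, v
11. c, v
Accessibility: uRv
Branch closes: b and ¬b both at v.
All branches of the tableau close; one closing branch shown above.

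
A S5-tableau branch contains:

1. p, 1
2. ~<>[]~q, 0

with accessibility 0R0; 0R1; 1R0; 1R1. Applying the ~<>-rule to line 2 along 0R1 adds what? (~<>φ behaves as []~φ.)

~<>φ behaves as []~φ: propagate the negated body to each accessible world.

~[]~q, 1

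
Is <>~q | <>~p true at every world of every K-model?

Invalid (countermodel exists)

Tableau for the negation ~(<>~q | <>~p):
1. ~(<>~q | <>~p), w0
2. ~<>~q, w0
3. ~<>~p, w0
The negation has an open branch (countermodel exists).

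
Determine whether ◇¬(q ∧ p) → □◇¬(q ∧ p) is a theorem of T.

Tableau for the negation ¬(◇¬(q ∧ p) → □◇¬(q ∧ p)):
1. ¬(◇¬(q ∧ p) → □◇¬(q ∧ p)), u
2. ◇¬(q ∧ p), u
3. ¬□◇¬(q ∧ p), u
4. ¬(q ∧ p), v
5. ¬p, v
6. ¬◇¬(q ∧ p), w
7. q ∧ p, w
8. q, w
9. p, w
Accessibility: uRu, uRv, uRw, vRv, wRw
The negation has an open branch (countermodel exists).

Invalid (countermodel exists)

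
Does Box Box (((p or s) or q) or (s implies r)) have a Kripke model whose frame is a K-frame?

1. Box Box (((p or s) or q) or (s implies r)), 0

Satisfiable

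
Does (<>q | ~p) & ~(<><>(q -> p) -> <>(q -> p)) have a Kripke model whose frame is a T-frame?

1. (<>q | ~p) & ~(<><>(q -> p) -> <>(q -> p)), w0
2. <>q | ~p, w0
3. ~(<><>(q -> p) -> <>(q -> p)), w0
4. <><>(q -> p), w0
5. ~<>(q -> p), w0
6. ~(q -> p), w0
7. q, w0
8. ~p, w0
9. <>(q -> p), w1
10. ~(q -> p), w1
11. q, w1
12. ~p, w1
13. q -> p, w2
14. p, w2
Accessibility: w0Rw0, w0Rw1, w1Rw1, w1Rw2, w2Rw2

Satisfiable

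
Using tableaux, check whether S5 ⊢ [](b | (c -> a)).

Invalid (countermodel exists)

Tableau for the negation ~[](b | (c -> a)):
1. ~[](b | (c -> a)), 0
2. ~(b | (c -> a)), 1
3. ~b, 1
4. ~(c -> a), 1
5. c, 1
6. ~a, 1
Accessibility: 0R0, 0R1, 1R0, 1R1
The negation has an open branch (countermodel exists).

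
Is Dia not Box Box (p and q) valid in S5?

Tableau for the negation not Dia not Box Box (p and q):
1. not Dia not Box Box (p and q), u
2. Box Box (p and q), u   [neg-Dia-rule on 1 via uRu]
3. Box (p and q), u   [Box-rule on 2 via uRu]
4. p and q, u   [Box-rule on 3 via uRu]
5. p, u   [and-rule on 4]
6. q, u   [and-rule on 4]
Accessibility: uRu
The negation has an open branch (countermodel exists).

No, not valid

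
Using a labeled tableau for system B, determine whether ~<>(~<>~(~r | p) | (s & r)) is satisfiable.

1. ~<>(~<>~(~r | p) | (s & r)), w0
2. ~(~<>~(~r | p) | (s & r)), w0   [~<>-rule on 1 via w0Rw0]
3. <>~(~r | p), w0   [~|-rule on 2]
4. ~(s & r), w0   [~|-rule on 2]
5. ~r, w0   [~&-rule on 4 (branches; this branch)]
6. ~(~r | p), w1   [<>-rule on 3: fresh world w1, w0Rw1]
7. r, w1   [~|-rule on 6]
8. ~p, w1   [~|-rule on 6]
9. ~(~<>~(~r | p) | (s & r)), w1   [~<>-rule on 1 via w0Rw1]
10. <>~(~r | p), w1   [~|-rule on 9]
11. ~(s & r), w1   [~|-rule on 9]
12. ~s, w1   [~&-rule on 11 (branches; this branch)]
13. ~(~r | p), w2   [<>-rule on 10: fresh world w2, w1Rw2]
14. r, w2   [~|-rule on 13]
15. ~p, w2   [~|-rule on 13]
Accessibility: w0Rw0, w0Rw1, w1Rw0, w1Rw1, w1Rw2, w2Rw1, w2Rw2

Satisfiable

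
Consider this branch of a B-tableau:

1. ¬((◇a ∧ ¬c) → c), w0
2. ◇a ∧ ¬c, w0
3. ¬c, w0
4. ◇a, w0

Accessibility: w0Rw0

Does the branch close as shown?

There is no literal clash: for every atom and world, at most one sign appears.

Not closed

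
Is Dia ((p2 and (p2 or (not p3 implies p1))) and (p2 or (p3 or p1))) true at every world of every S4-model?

No, not valid

Tableau for the negation not Dia ((p2 and (p2 or (not p3 implies p1))) and (p2 or (p3 or p1))):
1. not Dia ((p2 and (p2 or (not p3 implies p1))) and (p2 or (p3 or p1))), u
2. not ((p2 and (p2 or (not p3 implies p1))) and (p2 or (p3 or p1))), u   [neg-Dia-rule on 1 via uRu]
3. not (p2 or (p3 or p1)), u   [neg-and-rule on 2 (branches; this branch)]
4. not p2, u   [neg-or-rule on 3]
5. not (p3 or p1), u   [neg-or-rule on 3]
6. not p3, u   [neg-or-rule on 5]
7. not p1, u   [neg-or-rule on 5]
Accessibility: uRu
The negation has an open branch (countermodel exists).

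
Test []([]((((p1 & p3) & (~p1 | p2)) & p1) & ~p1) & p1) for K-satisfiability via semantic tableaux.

Yes, satisfiable

1. []([]((((p1 & p3) & (~p1 | p2)) & p1) & ~p1) & p1), 0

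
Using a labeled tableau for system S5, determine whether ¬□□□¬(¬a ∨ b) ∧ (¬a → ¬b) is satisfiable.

1. ¬□□□¬(¬a ∨ b) ∧ (¬a → ¬b), u
2. ¬□□□¬(¬a ∨ b), u
3. ¬a → ¬b, u
4. ¬b, u
5. ¬□□¬(¬a ∨ b), v
6. ¬□¬(¬a ∨ b), w
7. ¬a ∨ b, x
8. b, x
Accessibility: uRu, uRv, uRw, uRx, vRu, vRv, vRw, vRx, wRu, wRv, wRw, wRx, xRu, xRv, xRw, xRx

Yes, satisfiable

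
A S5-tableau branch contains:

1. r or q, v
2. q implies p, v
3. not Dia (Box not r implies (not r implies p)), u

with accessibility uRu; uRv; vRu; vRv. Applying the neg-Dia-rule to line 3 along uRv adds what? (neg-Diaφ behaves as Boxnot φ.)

neg-Diaφ behaves as Boxnot φ: propagate the negated body to each accessible world.

not (Box not r implies (not r implies p)), v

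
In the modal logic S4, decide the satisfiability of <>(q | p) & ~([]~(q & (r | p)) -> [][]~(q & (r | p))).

Unsatisfiable

1. <>(q | p) & ~([]~(q & (r | p)) -> [][]~(q & (r | p))), 0
2. <>(q | p), 0
3. ~([]~(q & (r | p)) -> [][]~(q & (r | p))), 0
4. []~(q & (r | p)), 0
5. ~[][]~(q & (r | p)), 0
6. ~(q & (r | p)), 0
7. ~(r | p), 0
8. ~r, 0
9. ~p, 0
10. q | p, 1
11. ~(q & (r | p)), 1
12. q, 1
13. ~(r | p), 1
14. ~r, 1
15. ~p, 1
16. ~[]~(q & (r | p)), 2
17. ~(q & (r | p)), 2
18. ~(r | p), 2
19. ~r, 2
20. ~p, 2
21. q & (r | p), 3
22. q, 3
23. r | p, 3
24. ~(q & (r | p)), 3
25. p, 3
26. ~(r | p), 3
27. ~r, 3
28. ~p, 3
Accessibility: 0R0, 0R1, 0R2, 0R3, 1R1, 2R2, 2R3, 3R3
Branch closes: p and ~p both at 3.
Every branch closes; the branch above is one of them.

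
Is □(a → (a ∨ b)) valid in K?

Tableau for the negation ¬□(a → (a ∨ b)):
1. ¬□(a → (a ∨ b)), u
2. ¬(a → (a ∨ b)), v   [¬□-rule on 1: fresh world v, uRv]
3. a, v   [¬→-rule on 2]
4. ¬(a ∨ b), v   [¬→-rule on 2]
5. ¬a, v   [¬∨-rule on 4]
6. ¬b, v   [¬∨-rule on 4]
Accessibility: uRv
Branch closes: a and ¬a both at v.
Every branch of the negation's tableau closes; the branch above is one of them.

Valid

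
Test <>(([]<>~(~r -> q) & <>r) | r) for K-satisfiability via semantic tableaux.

Satisfiable

1. <>(([]<>~(~r -> q) & <>r) | r), u
2. ([]<>~(~r -> q) & <>r) | r, v   [<>-rule on 1: fresh world v, uRv]
3. r, v   [|-rule on 2 (branches; this branch)]
Accessibility: uRv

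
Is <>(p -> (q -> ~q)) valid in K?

Tableau for the negation ~<>(p -> (q -> ~q)):
1. ~<>(p -> (q -> ~q)), w0
The negation has an open branch (countermodel exists).

Not valid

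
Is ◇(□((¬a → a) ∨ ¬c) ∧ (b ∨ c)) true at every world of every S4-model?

No, not valid

Tableau for the negation ¬◇(□((¬a → a) ∨ ¬c) ∧ (b ∨ c)):
1. ¬◇(□((¬a → a) ∨ ¬c) ∧ (b ∨ c)), 0
2. ¬(□((¬a → a) ∨ ¬c) ∧ (b ∨ c)), 0
3. ¬(b ∨ c), 0
4. ¬b, 0
5. ¬c, 0
Accessibility: 0R0
The negation has an open branch (countermodel exists).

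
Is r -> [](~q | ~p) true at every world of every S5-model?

Tableau for the negation ~(r -> [](~q | ~p)):
1. ~(r -> [](~q | ~p)), w0
2. r, w0
3. ~[](~q | ~p), w0
4. ~(~q | ~p), w1
5. q, w1
6. p, w1
Accessibility: w0Rw0, w0Rw1, w1Rw0, w1Rw1
The negation has an open branch (countermodel exists).

No, not valid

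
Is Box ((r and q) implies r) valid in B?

Tableau for the negation not Box ((r and q) implies r):
1. not Box ((r and q) implies r), 0
2. not ((r and q) implies r), 1
3. r and q, 1
4. not r, 1
5. r, 1
6. q, 1
Accessibility: 0R0, 0R1, 1R0, 1R1
Branch closes: r and not r both at 1.
All branches of the negation close; one closing branch shown above.

Valid in B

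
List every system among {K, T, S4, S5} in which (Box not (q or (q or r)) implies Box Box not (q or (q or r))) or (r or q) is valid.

S4, S5

S4-tableau for the negation not ((Box not (q or (q or r)) implies Box Box not (q or (q or r))) or (r or q)):
1. not ((Box not (q or (q or r)) implies Box Box not (q or (q or r))) or (r or q)), u
2. not (Box not (q or (q or r)) implies Box Box not (q or (q or r))), u
3. not (r or q), u
4. Box not (q or (q or r)), u
5. not Box Box not (q or (q or r)), u
6. not r, u
7. not q, u
8. not (q or (q or r)), u
9. not (q or r), u
10. not Box not (q or (q or r)), v
11. not (q or (q or r)), v
12. not q, v
13. not (q or r), v
14. not r, v
15. q or (q or r), w
16. not (q or (q or r)), w
17. not q, w
18. not (q or r), w
19. not r, w
20. q or r, w
21. r, w
Accessibility: uRu, uRv, uRw, vRv, vRw, wRw
Branch closes: r and not r both at w.
Every branch closes (one shown): valid in S4, hence also in S5 (every theorem of S4 is a theorem of S5).
T-tableau for the negation not ((Box not (q or (q or r)) implies Box Box not (q or (q or r))) or (r or q)):
1. not ((Box not (q or (q or r)) implies Box Box not (q or (q or r))) or (r or q)), u
2. not (Box not (q or (q or r)) implies Box Box not (q or (q or r))), u
3. not (r or q), u
4. Box not (q or (q or r)), u
5. not Box Box not (q or (q or r)), u
6. not r, u
7. not q, u
8. not (q or (q or r)), u
9. not (q or r), u
10. not Box not (q or (q or r)), v
11. not (q or (q or r)), v
12. not q, v
13. not (q or r), v
14. not r, v
15. q or (q or r), w
16. q or r, w
17. r, w
Accessibility: uRu, uRv, vRv, vRw, wRw
Complete open branch: countermodel on a T-frame, so not valid in T, nor in K (the same frame is also a K-frame).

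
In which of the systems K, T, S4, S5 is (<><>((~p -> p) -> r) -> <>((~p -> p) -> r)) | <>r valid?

T-tableau for the negation ~((<><>((~p -> p) -> r) -> <>((~p -> p) -> r)) | <>r):
1. ~((<><>((~p -> p) -> r) -> <>((~p -> p) -> r)) | <>r), u
2. ~(<><>((~p -> p) -> r) -> <>((~p -> p) -> r)), u
3. ~<>r, u
4. <><>((~p -> p) -> r), u
5. ~<>((~p -> p) -> r), u
6. ~r, u
7. ~((~p -> p) -> r), u
8. ~p -> p, u
9. p, u
10. <>((~p -> p) -> r), v
11. ~r, v
12. ~((~p -> p) -> r), v
13. ~p -> p, v
14. p, v
15. (~p -> p) -> r, w
16. r, w
Accessibility: uRu, uRv, vRv, vRw, wRw
Complete open branch: countermodel on a T-frame, so not valid in T, nor in K (the same frame is also a K-frame).
S4-tableau for the negation ~((<><>((~p -> p) -> r) -> <>((~p -> p) -> r)) | <>r):
1. ~((<><>((~p -> p) -> r) -> <>((~p -> p) -> r)) | <>r), u
2. ~(<><>((~p -> p) -> r) -> <>((~p -> p) -> r)), u
3. ~<>r, u
4. <><>((~p -> p) -> r), u
5. ~<>((~p -> p) -> r), u
6. ~r, u
7. ~((~p -> p) -> r), u
8. ~p -> p, u
9. p, u
10. <>((~p -> p) -> r), v
11. ~r, v
12. ~((~p -> p) -> r), v
13. ~p -> p, v
14. p, v
15. (~p -> p) -> r, w
16. ~r, w
17. ~((~p -> p) -> r), w
18. ~p -> p, w
19. ~(~p -> p), w
20. ~p, w
21. p, w
Accessibility: uRu, uRv, uRw, vRv, vRw, wRw
Branch closes: p and ~p both at w.
Every branch closes (one shown): valid in S4, hence also in S5 (every theorem of S4 is a theorem of S5).

S4, S5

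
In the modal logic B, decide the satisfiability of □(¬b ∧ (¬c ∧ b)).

1. □(¬b ∧ (¬c ∧ b)), u
2. ¬b ∧ (¬c ∧ b), u
3. ¬b, u
4. ¬c ∧ b, u
5. ¬c, u
6. b, u
Accessibility: uRu
Branch closes: b and ¬b both at u.
All branches of the tableau close; one closing branch shown above.

No, unsatisfiable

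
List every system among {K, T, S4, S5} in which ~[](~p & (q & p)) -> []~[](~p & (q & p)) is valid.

T, S4, S5

K-tableau for the negation ~(~[](~p & (q & p)) -> []~[](~p & (q & p))):
1. ~(~[](~p & (q & p)) -> []~[](~p & (q & p))), 0
2. ~[](~p & (q & p)), 0   [~->-rule on 1]
3. ~[]~[](~p & (q & p)), 0   [~->-rule on 1]
4. ~(~p & (q & p)), 1   [~[]-rule on 2: fresh world 1, 0R1]
5. ~(q & p), 1   [~&-rule on 4 (branches; this branch)]
6. ~p, 1   [~&-rule on 5 (branches; this branch)]
7. [](~p & (q & p)), 2   [~[]-rule on 3: fresh world 2, 0R2]
Accessibility: 0R1, 0R2
Complete open branch: countermodel on a K-frame, so not valid in K.
T-tableau for the negation ~(~[](~p & (q & p)) -> []~[](~p & (q & p))):
1. ~(~[](~p & (q & p)) -> []~[](~p & (q & p))), 0
2. ~[](~p & (q & p)), 0   [~->-rule on 1]
3. ~[]~[](~p & (q & p)), 0   [~->-rule on 1]
4. ~(~p & (q & p)), 1   [~[]-rule on 2: fresh world 1, 0R1]
5. ~(q & p), 1   [~&-rule on 4 (branches; this branch)]
6. ~p, 1   [~&-rule on 5 (branches; this branch)]
7. [](~p & (q & p)), 2   [~[]-rule on 3: fresh world 2, 0R2]
8. ~p & (q & p), 2   [[]-rule on 7 via 2R2]
9. ~p, 2   [&-rule on 8]
10. q & p, 2   [&-rule on 8]
11. q, 2   [&-rule on 10]
12. p, 2   [&-rule on 10]
Accessibility: 0R0, 0R1, 0R2, 1R1, 2R2
Branch closes: p and ~p both at 2.
Every branch closes (one shown): valid in T, hence also in S4, S5 (every theorem of T is a theorem of S4 and S5).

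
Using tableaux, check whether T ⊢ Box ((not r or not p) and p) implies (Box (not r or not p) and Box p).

Yes, valid

Tableau for the negation not (Box ((not r or not p) and p) implies (Box (not r or not p) and Box p)):
1. not (Box ((not r or not p) and p) implies (Box (not r or not p) and Box p)), u
2. Box ((not r or not p) and p), u   [neg-implies-rule on 1]
3. not (Box (not r or not p) and Box p), u   [neg-implies-rule on 1]
4. (not r or not p) and p, u   [Box-rule on 2 via uRu]
5. not r or not p, u   [and-rule on 4]
6. p, u   [and-rule on 4]
7. not Box (not r or not p), u   [neg-and-rule on 3 (branches; this branch)]
8. not r, u   [or-rule on 5 (branches; this branch)]
9. not (not r or not p), v   [neg-Box-rule on 7: fresh world v, uRv]
10. r, v   [neg-or-rule on 9]
11. p, v   [neg-or-rule on 9]
12. (not r or not p) and p, v   [Box-rule on 2 via uRv]
13. not r or not p, v   [and-rule on 12]
14. not p, v   [or-rule on 13 (branches; this branch)]
Accessibility: uRu, uRv, vRv
Branch closes: p and not p both at v.
All branches of the negation close; one closing branch shown above.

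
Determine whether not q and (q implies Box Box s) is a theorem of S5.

No, not valid

Tableau for the negation not (not q and (q implies Box Box s)):
1. not (not q and (q implies Box Box s)), u
2. not (q implies Box Box s), u
3. q, u
4. not Box Box s, u
5. not Box s, v
6. not s, w
Accessibility: uRu, uRv, uRw, vRu, vRv, vRw, wRu, wRv, wRw
The negation has an open branch (countermodel exists).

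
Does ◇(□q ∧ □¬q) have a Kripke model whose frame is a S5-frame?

No, unsatisfiable

1. ◇(□q ∧ □¬q), 0
2. □q ∧ □¬q, 1
3. □q, 1
4. □¬q, 1
5. q, 0
6. q, 1
7. ¬q, 0
Accessibility: 0R0, 0R1, 1R0, 1R1
Branch closes: q and ¬q both at 0.
All branches of the tableau close; one closing branch shown above.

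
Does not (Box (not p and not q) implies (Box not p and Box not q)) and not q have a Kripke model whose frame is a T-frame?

1. not (Box (not p and not q) implies (Box not p and Box not q)) and not q, w0
2. not (Box (not p and not q) implies (Box not p and Box not q)), w0
3. not q, w0
4. Box (not p and not q), w0
5. not (Box not p and Box not q), w0
6. not p and not q, w0
7. not p, w0
8. not Box not q, w0
9. q, w1
10. not p and not q, w1
11. not p, w1
12. not q, w1
Accessibility: w0Rw0, w0Rw1, w1Rw1
Branch closes: q and not q both at w1.
(One branch shown.) All branches close.

No, unsatisfiable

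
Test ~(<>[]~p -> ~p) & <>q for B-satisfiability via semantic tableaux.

1. ~(<>[]~p -> ~p) & <>q, w0
2. ~(<>[]~p -> ~p), w0   [&-rule on 1]
3. <>q, w0   [&-rule on 1]
4. <>[]~p, w0   [~->-rule on 2]
5. p, w0   [~->-rule on 2]
6. q, w1   [<>-rule on 3: fresh world w1, w0Rw1]
7. []~p, w2   [<>-rule on 4: fresh world w2, w0Rw2]
8. ~p, w0   [[]-rule on 7 via w2Rw0]
Accessibility: w0Rw0, w0Rw1, w0Rw2, w1Rw0, w1Rw1, w2Rw0, w2Rw2
Branch closes: p and ~p both at w0.
Every branch closes; the branch above is one of them.

Unsatisfiable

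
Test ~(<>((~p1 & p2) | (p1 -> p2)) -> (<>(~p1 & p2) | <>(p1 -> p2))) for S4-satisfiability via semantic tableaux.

1. ~(<>((~p1 & p2) | (p1 -> p2)) -> (<>(~p1 & p2) | <>(p1 -> p2))), w0
2. <>((~p1 & p2) | (p1 -> p2)), w0
3. ~(<>(~p1 & p2) | <>(p1 -> p2)), w0
4. ~<>(~p1 & p2), w0
5. ~<>(p1 -> p2), w0
6. ~(~p1 & p2), w0
7. ~(p1 -> p2), w0
8. p1, w0
9. ~p2, w0
10. (~p1 & p2) | (p1 -> p2), w1
11. ~(~p1 & p2), w1
12. ~(p1 -> p2), w1
13. p1, w1
14. ~p2, w1
15. p1 -> p2, w1
16. p2, w1
Accessibility: w0Rw0, w0Rw1, w1Rw1
Branch closes: p2 and ~p2 both at w1.
Every branch closes; the branch above is one of them.

No, unsatisfiable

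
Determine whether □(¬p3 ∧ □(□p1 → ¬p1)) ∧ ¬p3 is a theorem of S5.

Tableau for the negation ¬(□(¬p3 ∧ □(□p1 → ¬p1)) ∧ ¬p3):
1. ¬(□(¬p3 ∧ □(□p1 → ¬p1)) ∧ ¬p3), 0
2. p3, 0   [¬∧-rule on 1 (branches; this branch)]
Accessibility: 0R0
The negation has an open branch (countermodel exists).

Not valid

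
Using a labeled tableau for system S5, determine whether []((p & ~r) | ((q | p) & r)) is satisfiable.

Satisfiable

1. []((p & ~r) | ((q | p) & r)), w0
2. (p & ~r) | ((q | p) & r), w0   [[]-rule on 1 via w0Rw0]
3. (q | p) & r, w0   [|-rule on 2 (branches; this branch)]
4. q | p, w0   [&-rule on 3]
5. r, w0   [&-rule on 3]
6. p, w0   [|-rule on 4 (branches; this branch)]
Accessibility: w0Rw0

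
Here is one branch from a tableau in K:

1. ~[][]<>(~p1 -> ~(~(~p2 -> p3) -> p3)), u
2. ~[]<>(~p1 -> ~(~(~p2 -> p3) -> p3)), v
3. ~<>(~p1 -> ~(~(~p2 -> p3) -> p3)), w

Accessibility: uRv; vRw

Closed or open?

No world carries both an atom and its negation.

No, open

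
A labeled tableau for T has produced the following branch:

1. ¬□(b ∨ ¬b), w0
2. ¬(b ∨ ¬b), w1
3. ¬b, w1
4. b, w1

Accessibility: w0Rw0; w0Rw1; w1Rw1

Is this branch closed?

Closed

Both b and ¬b appear at w1.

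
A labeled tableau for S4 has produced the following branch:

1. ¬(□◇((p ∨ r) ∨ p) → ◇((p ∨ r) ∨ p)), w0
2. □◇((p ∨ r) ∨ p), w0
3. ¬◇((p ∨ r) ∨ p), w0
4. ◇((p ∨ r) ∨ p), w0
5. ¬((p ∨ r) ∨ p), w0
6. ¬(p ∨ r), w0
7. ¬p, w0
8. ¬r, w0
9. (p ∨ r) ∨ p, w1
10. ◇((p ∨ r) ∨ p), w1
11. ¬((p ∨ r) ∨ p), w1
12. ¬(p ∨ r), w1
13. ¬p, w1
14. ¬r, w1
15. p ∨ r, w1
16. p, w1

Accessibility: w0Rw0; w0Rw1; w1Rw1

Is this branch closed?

Both p and ¬p appear at w1.

Yes, closed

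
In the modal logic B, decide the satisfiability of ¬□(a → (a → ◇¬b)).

Satisfiable

1. ¬□(a → (a → ◇¬b)), 0
2. ¬(a → (a → ◇¬b)), 1   [¬□-rule on 1: fresh world 1, 0R1]
3. a, 1   [¬→-rule on 2]
4. ¬(a → ◇¬b), 1   [¬→-rule on 2]
5. ¬◇¬b, 1   [¬→-rule on 4]
6. b, 0   [¬◇-rule on 5 via 1R0]
7. b, 1   [¬◇-rule on 5 via 1R1]
Accessibility: 0R0, 0R1, 1R0, 1R1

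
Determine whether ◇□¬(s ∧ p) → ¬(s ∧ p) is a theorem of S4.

Invalid (countermodel exists)

Tableau for the negation ¬(◇□¬(s ∧ p) → ¬(s ∧ p)):
1. ¬(◇□¬(s ∧ p) → ¬(s ∧ p)), u
2. ◇□¬(s ∧ p), u
3. s ∧ p, u
4. s, u
5. p, u
6. □¬(s ∧ p), v
7. ¬(s ∧ p), v
8. ¬p, v
Accessibility: uRu, uRv, vRv
The negation has an open branch (countermodel exists).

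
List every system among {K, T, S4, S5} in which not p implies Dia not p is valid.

K-tableau for the negation not (not p implies Dia not p):
1. not (not p implies Dia not p), w0
2. not p, w0
3. not Dia not p, w0
Complete open branch: countermodel on a K-frame, so not valid in K.
T-tableau for the negation not (not p implies Dia not p):
1. not (not p implies Dia not p), w0
2. not p, w0
3. not Dia not p, w0
4. p, w0
Accessibility: w0Rw0
Branch closes: p and not p both at w0.
Every branch closes (one shown): valid in T, hence also in S4, S5 (every theorem of T is a theorem of S4 and S5).

T, S4, S5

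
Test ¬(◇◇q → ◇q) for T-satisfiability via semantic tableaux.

Yes, satisfiable

1. ¬(◇◇q → ◇q), u
2. ◇◇q, u   [¬→-rule on 1]
3. ¬◇q, u   [¬→-rule on 1]
4. ¬q, u   [¬◇-rule on 3 via uRu]
5. ◇q, v   [◇-rule on 2: fresh world v, uRv]
6. ¬q, v   [¬◇-rule on 3 via uRv]
7. q, w   [◇-rule on 5: fresh world w, vRw]
Accessibility: uRu, uRv, vRv, vRw, wRw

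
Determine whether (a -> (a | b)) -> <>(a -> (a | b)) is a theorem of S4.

Tableau for the negation ~((a -> (a | b)) -> <>(a -> (a | b))):
1. ~((a -> (a | b)) -> <>(a -> (a | b))), w0
2. a -> (a | b), w0
3. ~<>(a -> (a | b)), w0
4. ~(a -> (a | b)), w0
5. a, w0
6. ~(a | b), w0
7. ~a, w0
8. ~b, w0
Accessibility: w0Rw0
Branch closes: a and ~a both at w0.
All branches of the negation close; one closing branch shown above.

Valid in S4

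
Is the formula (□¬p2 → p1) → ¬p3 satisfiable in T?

1. (□¬p2 → p1) → ¬p3, 0
2. ¬p3, 0
Accessibility: 0R0

Satisfiable (open branch found)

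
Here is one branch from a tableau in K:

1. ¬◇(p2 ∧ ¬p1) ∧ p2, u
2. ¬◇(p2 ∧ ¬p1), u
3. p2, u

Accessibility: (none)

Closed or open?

Not closed

No world carries both an atom and its negation.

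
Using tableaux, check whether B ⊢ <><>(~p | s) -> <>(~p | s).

No, not valid

Tableau for the negation ~(<><>(~p | s) -> <>(~p | s)):
1. ~(<><>(~p | s) -> <>(~p | s)), w0
2. <><>(~p | s), w0
3. ~<>(~p | s), w0
4. ~(~p | s), w0
5. p, w0
6. ~s, w0
7. <>(~p | s), w1
8. ~(~p | s), w1
9. p, w1
10. ~s, w1
11. ~p | s, w2
12. s, w2
Accessibility: w0Rw0, w0Rw1, w1Rw0, w1Rw1, w1Rw2, w2Rw1, w2Rw2
The negation has an open branch (countermodel exists).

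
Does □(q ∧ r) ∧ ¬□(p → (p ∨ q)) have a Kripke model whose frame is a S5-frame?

No, unsatisfiable

1. □(q ∧ r) ∧ ¬□(p → (p ∨ q)), w0
2. □(q ∧ r), w0   [∧-rule on 1]
3. ¬□(p → (p ∨ q)), w0   [∧-rule on 1]
4. q ∧ r, w0   [□-rule on 2 via w0Rw0]
5. q, w0   [∧-rule on 4]
6. r, w0   [∧-rule on 4]
7. ¬(p → (p ∨ q)), w1   [¬□-rule on 3: fresh world w1, w0Rw1]
8. p, w1   [¬→-rule on 7]
9. ¬(p ∨ q), w1   [¬→-rule on 7]
10. ¬p, w1   [¬∨-rule on 9]
11. ¬q, w1   [¬∨-rule on 9]
Accessibility: w0Rw0, w0Rw1, w1Rw0, w1Rw1
Branch closes: p and ¬p both at w1.
Every branch closes; the branch above is one of them.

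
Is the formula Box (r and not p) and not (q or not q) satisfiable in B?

1. Box (r and not p) and not (q or not q), w0
2. Box (r and not p), w0
3. not (q or not q), w0
4. not q, w0
5. q, w0
Accessibility: w0Rw0
Branch closes: q and not q both at w0.
All branches of the tableau close; one closing branch shown above.

Unsatisfiable (every branch closes)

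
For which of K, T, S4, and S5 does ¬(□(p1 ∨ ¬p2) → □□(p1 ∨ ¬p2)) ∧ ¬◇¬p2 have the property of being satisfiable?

K, T

T-tableau for the formula:
1. ¬(□(p1 ∨ ¬p2) → □□(p1 ∨ ¬p2)) ∧ ¬◇¬p2, 0
2. ¬(□(p1 ∨ ¬p2) → □□(p1 ∨ ¬p2)), 0
3. ¬◇¬p2, 0
4. □(p1 ∨ ¬p2), 0
5. ¬□□(p1 ∨ ¬p2), 0
6. p2, 0
7. p1 ∨ ¬p2, 0
8. p1, 0
9. ¬□(p1 ∨ ¬p2), 1
10. p2, 1
11. p1 ∨ ¬p2, 1
12. p1, 1
13. ¬(p1 ∨ ¬p2), 2
14. ¬p1, 2
15. p2, 2
Accessibility: 0R0, 0R1, 1R1, 1R2, 2R2
Complete open branch: satisfiable in T, hence also in K (this T-model is also a K-model).
S4-tableau for the formula:
1. ¬(□(p1 ∨ ¬p2) → □□(p1 ∨ ¬p2)) ∧ ¬◇¬p2, 0
2. ¬(□(p1 ∨ ¬p2) → □□(p1 ∨ ¬p2)), 0
3. ¬◇¬p2, 0
4. □(p1 ∨ ¬p2), 0
5. ¬□□(p1 ∨ ¬p2), 0
6. p2, 0
7. p1 ∨ ¬p2, 0
8. p1, 0
9. ¬□(p1 ∨ ¬p2), 1
10. p2, 1
11. p1 ∨ ¬p2, 1
12. p1, 1
13. ¬(p1 ∨ ¬p2), 2
14. ¬p1, 2
15. p2, 2
16. p1 ∨ ¬p2, 2
17. ¬p2, 2
Accessibility: 0R0, 0R1, 0R2, 1R1, 1R2, 2R2
Branch closes: p2 and ¬p2 both at 2.
Every branch closes (one shown): unsatisfiable in S4, hence also in S5 (every S5-frame is an S4-frame).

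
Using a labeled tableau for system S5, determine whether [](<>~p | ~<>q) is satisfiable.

Satisfiable (open branch found)

1. [](<>~p | ~<>q), w0
2. <>~p | ~<>q, w0   [[]-rule on 1 via w0Rw0]
3. ~<>q, w0   [|-rule on 2 (branches; this branch)]
4. ~q, w0   [~<>-rule on 3 via w0Rw0]
Accessibility: w0Rw0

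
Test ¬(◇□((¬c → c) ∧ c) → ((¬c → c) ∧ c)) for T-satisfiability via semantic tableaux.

Satisfiable (open branch found)

1. ¬(◇□((¬c → c) ∧ c) → ((¬c → c) ∧ c)), u
2. ◇□((¬c → c) ∧ c), u
3. ¬((¬c → c) ∧ c), u
4. ¬c, u
5. □((¬c → c) ∧ c), v
6. (¬c → c) ∧ c, v
7. ¬c → c, v
8. c, v
Accessibility: uRu, uRv, vRv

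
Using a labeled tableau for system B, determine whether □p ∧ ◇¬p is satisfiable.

Unsatisfiable (every branch closes)

1. □p ∧ ◇¬p, 0
2. □p, 0
3. ◇¬p, 0
4. p, 0
5. ¬p, 1
6. p, 1
Accessibility: 0R0, 0R1, 1R0, 1R1
Branch closes: p and ¬p both at 1.
(One branch shown.) All branches close.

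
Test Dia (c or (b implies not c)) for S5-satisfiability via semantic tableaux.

Satisfiable (open branch found)

1. Dia (c or (b implies not c)), 0
2. c or (b implies not c), 1
3. b implies not c, 1
4. not c, 1
Accessibility: 0R0, 0R1, 1R0, 1R1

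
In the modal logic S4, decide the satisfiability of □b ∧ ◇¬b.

Unsatisfiable (every branch closes)

1. □b ∧ ◇¬b, u
2. □b, u
3. ◇¬b, u
4. b, u
5. ¬b, v
6. b, v
Accessibility: uRu, uRv, vRv
Branch closes: b and ¬b both at v.
All branches of the tableau close; one closing branch shown above.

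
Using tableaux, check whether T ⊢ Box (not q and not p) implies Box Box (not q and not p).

Tableau for the negation not (Box (not q and not p) implies Box Box (not q and not p)):
1. not (Box (not q and not p) implies Box Box (not q and not p)), 0
2. Box (not q and not p), 0
3. not Box Box (not q and not p), 0
4. not q and not p, 0
5. not q, 0
6. not p, 0
7. not Box (not q and not p), 1
8. not q and not p, 1
9. not q, 1
10. not p, 1
11. not (not q and not p), 2
12. p, 2
Accessibility: 0R0, 0R1, 1R1, 1R2, 2R2
The negation has an open branch (countermodel exists).

Invalid (countermodel exists)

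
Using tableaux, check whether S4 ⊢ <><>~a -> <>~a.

Tableau for the negation ~(<><>~a -> <>~a):
1. ~(<><>~a -> <>~a), w0
2. <><>~a, w0
3. ~<>~a, w0
4. a, w0
5. <>~a, w1
6. a, w1
7. ~a, w2
8. a, w2
Accessibility: w0Rw0, w0Rw1, w0Rw2, w1Rw1, w1Rw2, w2Rw2
Branch closes: a and ~a both at w2.
Every branch of the negation's tableau closes; the branch above is one of them.

Valid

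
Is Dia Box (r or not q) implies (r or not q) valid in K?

Tableau for the negation not (Dia Box (r or not q) implies (r or not q)):
1. not (Dia Box (r or not q) implies (r or not q)), w0
2. Dia Box (r or not q), w0
3. not (r or not q), w0
4. not r, w0
5. q, w0
6. Box (r or not q), w1
Accessibility: w0Rw1
The negation has an open branch (countermodel exists).

Invalid (countermodel exists)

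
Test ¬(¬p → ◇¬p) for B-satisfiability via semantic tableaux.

No, unsatisfiable

1. ¬(¬p → ◇¬p), 0
2. ¬p, 0   [¬→-rule on 1]
3. ¬◇¬p, 0   [¬→-rule on 1]
4. p, 0   [¬◇-rule on 3 via 0R0]
Accessibility: 0R0
Branch closes: p and ¬p both at 0.
All branches of the tableau close; one closing branch shown above.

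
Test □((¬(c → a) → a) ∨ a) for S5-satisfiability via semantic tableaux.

1. □((¬(c → a) → a) ∨ a), u
2. (¬(c → a) → a) ∨ a, u   [□-rule on 1 via uRu]
3. a, u   [∨-rule on 2 (branches; this branch)]
Accessibility: uRu

Yes, satisfiable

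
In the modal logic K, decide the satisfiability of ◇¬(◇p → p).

Satisfiable

1. ◇¬(◇p → p), 0
2. ¬(◇p → p), 1
3. ◇p, 1
4. ¬p, 1
5. p, 2
Accessibility: 0R1, 1R2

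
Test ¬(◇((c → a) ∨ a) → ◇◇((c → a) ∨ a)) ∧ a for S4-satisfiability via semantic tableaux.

Unsatisfiable

1. ¬(◇((c → a) ∨ a) → ◇◇((c → a) ∨ a)) ∧ a, u
2. ¬(◇((c → a) ∨ a) → ◇◇((c → a) ∨ a)), u   [∧-rule on 1]
3. a, u   [∧-rule on 1]
4. ◇((c → a) ∨ a), u   [¬→-rule on 2]
5. ¬◇◇((c → a) ∨ a), u   [¬→-rule on 2]
6. ¬◇((c → a) ∨ a), u   [¬◇-rule on 5 via uRu]
7. ¬((c → a) ∨ a), u   [¬◇-rule on 6 via uRu]
8. ¬(c → a), u   [¬∨-rule on 7]
9. ¬a, u   [¬∨-rule on 7]
Accessibility: uRu
Branch closes: a and ¬a both at u.
Every branch closes; the branch above is one of them.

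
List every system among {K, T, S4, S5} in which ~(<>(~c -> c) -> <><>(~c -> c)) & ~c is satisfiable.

T-tableau for the formula:
1. ~(<>(~c -> c) -> <><>(~c -> c)) & ~c, w0
2. ~(<>(~c -> c) -> <><>(~c -> c)), w0
3. ~c, w0
4. <>(~c -> c), w0
5. ~<><>(~c -> c), w0
6. ~<>(~c -> c), w0
7. ~(~c -> c), w0
8. ~c -> c, w1
9. ~<>(~c -> c), w1
10. ~(~c -> c), w1
11. ~c, w1
12. c, w1
Accessibility: w0Rw0, w0Rw1, w1Rw1
Branch closes: c and ~c both at w1.
Every branch closes (one shown): unsatisfiable in T, hence also in S4, S5 (every S4/S5-frame is a T-frame).
K-tableau for the formula:
1. ~(<>(~c -> c) -> <><>(~c -> c)) & ~c, w0
2. ~(<>(~c -> c) -> <><>(~c -> c)), w0
3. ~c, w0
4. <>(~c -> c), w0
5. ~<><>(~c -> c), w0
6. ~c -> c, w1
7. ~<>(~c -> c), w1
8. c, w1
Accessibility: w0Rw1
Complete open branch: satisfiable in K.

K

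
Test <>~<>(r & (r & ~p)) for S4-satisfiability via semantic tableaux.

1. <>~<>(r & (r & ~p)), u
2. ~<>(r & (r & ~p)), v
3. ~(r & (r & ~p)), v
4. ~(r & ~p), v
5. p, v
Accessibility: uRu, uRv, vRv

Satisfiable (open branch found)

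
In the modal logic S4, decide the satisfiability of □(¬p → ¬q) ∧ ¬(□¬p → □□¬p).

Unsatisfiable

1. □(¬p → ¬q) ∧ ¬(□¬p → □□¬p), 0
2. □(¬p → ¬q), 0
3. ¬(□¬p → □□¬p), 0
4. □¬p, 0
5. ¬□□¬p, 0
6. ¬p → ¬q, 0
7. ¬p, 0
8. ¬q, 0
9. ¬□¬p, 1
10. ¬p → ¬q, 1
11. ¬p, 1
12. ¬q, 1
13. p, 2
14. ¬p → ¬q, 2
15. ¬p, 2
Accessibility: 0R0, 0R1, 0R2, 1R1, 1R2, 2R2
Branch closes: p and ¬p both at 2.
Every branch closes; the branch above is one of them.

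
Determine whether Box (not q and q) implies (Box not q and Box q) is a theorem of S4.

Yes, valid

Tableau for the negation not (Box (not q and q) implies (Box not q and Box q)):
1. not (Box (not q and q) implies (Box not q and Box q)), 0
2. Box (not q and q), 0
3. not (Box not q and Box q), 0
4. not q and q, 0
5. not q, 0
6. q, 0
Accessibility: 0R0
Branch closes: q and not q both at 0.
All branches of the negation close; one closing branch shown above.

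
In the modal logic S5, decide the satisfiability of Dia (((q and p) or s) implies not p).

1. Dia (((q and p) or s) implies not p), 0
2. ((q and p) or s) implies not p, 1
3. not p, 1
Accessibility: 0R0, 0R1, 1R0, 1R1

Satisfiable (open branch found)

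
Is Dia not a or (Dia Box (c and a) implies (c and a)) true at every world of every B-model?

Yes, valid

Tableau for the negation not (Dia not a or (Dia Box (c and a) implies (c and a))):
1. not (Dia not a or (Dia Box (c and a) implies (c and a))), u
2. not Dia not a, u
3. not (Dia Box (c and a) implies (c and a)), u
4. Dia Box (c and a), u
5. not (c and a), u
6. a, u
7. not c, u
8. Box (c and a), v
9. a, v
10. c and a, u
11. c, u
Accessibility: uRu, uRv, vRu, vRv
Branch closes: c and not c both at u.
Every branch of the negation's tableau closes; the branch above is one of them.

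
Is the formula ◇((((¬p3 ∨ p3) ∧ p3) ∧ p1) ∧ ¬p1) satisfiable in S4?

1. ◇((((¬p3 ∨ p3) ∧ p3) ∧ p1) ∧ ¬p1), w0
2. (((¬p3 ∨ p3) ∧ p3) ∧ p1) ∧ ¬p1, w1   [◇-rule on 1: fresh world w1, w0Rw1]
3. ((¬p3 ∨ p3) ∧ p3) ∧ p1, w1   [∧-rule on 2]
4. ¬p1, w1   [∧-rule on 2]
5. (¬p3 ∨ p3) ∧ p3, w1   [∧-rule on 3]
6. p1, w1   [∧-rule on 3]
Accessibility: w0Rw0, w0Rw1, w1Rw1
Branch closes: p1 and ¬p1 both at w1.
All branches of the tableau close; one closing branch shown above.

Unsatisfiable (every branch closes)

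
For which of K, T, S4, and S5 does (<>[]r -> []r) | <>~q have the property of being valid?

S5-tableau for the negation ~((<>[]r -> []r) | <>~q):
1. ~((<>[]r -> []r) | <>~q), w0
2. ~(<>[]r -> []r), w0
3. ~<>~q, w0
4. <>[]r, w0
5. ~[]r, w0
6. q, w0
7. []r, w1
8. q, w1
9. r, w0
10. r, w1
11. ~r, w2
12. q, w2
13. r, w2
Accessibility: w0Rw0, w0Rw1, w0Rw2, w1Rw0, w1Rw1, w1Rw2, w2Rw0, w2Rw1, w2Rw2
Branch closes: r and ~r both at w2.
Every branch closes (one shown): valid in S5.
S4-tableau for the negation ~((<>[]r -> []r) | <>~q):
1. ~((<>[]r -> []r) | <>~q), w0
2. ~(<>[]r -> []r), w0
3. ~<>~q, w0
4. <>[]r, w0
5. ~[]r, w0
6. q, w0
7. []r, w1
8. q, w1
9. r, w1
10. ~r, w2
11. q, w2
Accessibility: w0Rw0, w0Rw1, w0Rw2, w1Rw1, w2Rw2
Complete open branch: countermodel on an S4-frame, so not valid in S4, nor in K, T (the same frame is also a K-frame and a T-frame).

S5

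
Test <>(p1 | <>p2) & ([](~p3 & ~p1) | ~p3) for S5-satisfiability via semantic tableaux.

Satisfiable

1. <>(p1 | <>p2) & ([](~p3 & ~p1) | ~p3), w0
2. <>(p1 | <>p2), w0
3. [](~p3 & ~p1) | ~p3, w0
4. ~p3, w0
5. p1 | <>p2, w1
6. <>p2, w1
7. p2, w2
Accessibility: w0Rw0, w0Rw1, w0Rw2, w1Rw0, w1Rw1, w1Rw2, w2Rw0, w2Rw1, w2Rw2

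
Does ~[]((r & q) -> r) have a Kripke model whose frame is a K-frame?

No, unsatisfiable

1. ~[]((r & q) -> r), 0
2. ~((r & q) -> r), 1
3. r & q, 1
4. ~r, 1
5. r, 1
6. q, 1
Accessibility: 0R1
Branch closes: r and ~r both at 1.
(One branch shown.) All branches close.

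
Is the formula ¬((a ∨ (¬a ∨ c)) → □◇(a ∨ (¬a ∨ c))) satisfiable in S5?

No, unsatisfiable

1. ¬((a ∨ (¬a ∨ c)) → □◇(a ∨ (¬a ∨ c))), 0
2. a ∨ (¬a ∨ c), 0
3. ¬□◇(a ∨ (¬a ∨ c)), 0
4. ¬a ∨ c, 0
5. c, 0
6. ¬◇(a ∨ (¬a ∨ c)), 1
7. ¬(a ∨ (¬a ∨ c)), 0
8. ¬a, 0
9. ¬(¬a ∨ c), 0
10. a, 0
11. ¬c, 0
Accessibility: 0R0, 0R1, 1R0, 1R1
Branch closes: a and ¬a both at 0.
(One branch shown.) All branches close.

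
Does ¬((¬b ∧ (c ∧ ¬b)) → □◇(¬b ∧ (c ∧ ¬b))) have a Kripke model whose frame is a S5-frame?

1. ¬((¬b ∧ (c ∧ ¬b)) → □◇(¬b ∧ (c ∧ ¬b))), u
2. ¬b ∧ (c ∧ ¬b), u   [¬→-rule on 1]
3. ¬□◇(¬b ∧ (c ∧ ¬b)), u   [¬→-rule on 1]
4. ¬b, u   [∧-rule on 2]
5. c ∧ ¬b, u   [∧-rule on 2]
6. c, u   [∧-rule on 5]
7. ¬◇(¬b ∧ (c ∧ ¬b)), v   [¬□-rule on 3: fresh world v, uRv]
8. ¬(¬b ∧ (c ∧ ¬b)), u   [¬◇-rule on 7 via vRu]
9. ¬(¬b ∧ (c ∧ ¬b)), v   [¬◇-rule on 7 via vRv]
10. ¬(c ∧ ¬b), u   [¬∧-rule on 8 (branches; this branch)]
11. ¬(c ∧ ¬b), v   [¬∧-rule on 9 (branches; this branch)]
12. b, u   [¬∧-rule on 10 (branches; this branch)]
Accessibility: uRu, uRv, vRu, vRv
Branch closes: b and ¬b both at u.
All branches of the tableau close; one closing branch shown above.

Unsatisfiable (every branch closes)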